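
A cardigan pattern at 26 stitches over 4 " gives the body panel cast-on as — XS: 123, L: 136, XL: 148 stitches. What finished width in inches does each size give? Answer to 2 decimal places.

XS 18.92 inches; L 20.92 inches; XL 22.77 inches.

26/4 = 6.5 sts per in.
XS: 123 / 6.5 = 18.923 → 18.92 in.
L: 136 / 6.5 = 20.923 → 20.92 in.
XL: 148 / 6.5 = 22.769 → 22.77 in.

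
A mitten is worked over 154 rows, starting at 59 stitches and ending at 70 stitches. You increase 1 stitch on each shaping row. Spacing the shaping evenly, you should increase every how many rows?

Stitches to add: |70 − 59| = 11.
Shaping rows needed: 11 / 1 = 11.
154 rows / 11 = every 14 rows.

Increase every 14th row.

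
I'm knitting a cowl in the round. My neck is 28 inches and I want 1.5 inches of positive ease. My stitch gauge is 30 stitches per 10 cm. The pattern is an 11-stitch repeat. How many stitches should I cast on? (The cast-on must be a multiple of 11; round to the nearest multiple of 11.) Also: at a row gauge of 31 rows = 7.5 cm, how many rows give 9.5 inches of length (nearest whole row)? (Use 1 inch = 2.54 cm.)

Cast on 220 stitches; work 100 rows.

Finished = 28 + 1.5 = 29.5 inches.
29.5 inches × 2.54 = 74.93 cm.
30/10 = 3 sts per cm; 74.93 × 3 = 224.79 sts.
Nearest multiple of 11 → 220.
9.5 inches = 24.13 cm; × 4.133 = 99.74 → 100 rows.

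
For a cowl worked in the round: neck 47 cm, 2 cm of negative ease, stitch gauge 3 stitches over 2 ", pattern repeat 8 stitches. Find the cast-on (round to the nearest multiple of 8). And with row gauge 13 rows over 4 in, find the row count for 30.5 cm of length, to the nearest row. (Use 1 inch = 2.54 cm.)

Cast on 24 stitches; work 39 rows.

Finished = 47 − 2 = 45 cm.
45 cm × 1/2.54 = 17.72 inches.
3/2 = 1.5 sts per in; 17.72 × 1.5 = 26.57 sts.
Nearest multiple of 8 → 24.
30.5 cm = 12.01 inches; × 3.25 = 39.03 → 39 rows.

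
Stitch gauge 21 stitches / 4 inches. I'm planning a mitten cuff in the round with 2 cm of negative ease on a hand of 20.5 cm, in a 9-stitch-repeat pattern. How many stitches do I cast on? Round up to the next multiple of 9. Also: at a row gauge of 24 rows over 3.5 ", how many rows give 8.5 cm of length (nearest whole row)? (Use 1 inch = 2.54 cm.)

Finished = 20.5 − 2 = 18.5 cm.
18.5 cm × 1/2.54 = 7.28 inches.
21/4 = 5.25 sts per in; 7.28 × 5.25 = 38.24 sts.
Next multiple of 9 → 45.
8.5 cm = 3.35 inches; × 6.857 = 22.95 → 23 rows.

Cast on 45 stitches; work 23 rows.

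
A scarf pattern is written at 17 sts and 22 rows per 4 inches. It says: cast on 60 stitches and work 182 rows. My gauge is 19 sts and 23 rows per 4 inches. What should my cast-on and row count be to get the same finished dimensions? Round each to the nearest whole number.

Stitches: 60 × 19/17 = 67.06 → 67.
Rows: 182 × 23/22 = 190.27 → 190.

Cast on 67 stitches; work 190 rows.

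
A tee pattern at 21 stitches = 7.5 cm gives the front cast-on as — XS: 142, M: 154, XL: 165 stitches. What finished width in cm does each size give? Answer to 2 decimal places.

XS 50.71 cm; M 55.00 cm; XL 58.93 cm.

21/7.5 = 2.8 sts per cm.
XS: 142 / 2.8 = 50.714 → 50.71 cm.
M: 154 / 2.8 = 55.000 → 55.00 cm.
XL: 165 / 2.8 = 58.929 → 58.93 cm.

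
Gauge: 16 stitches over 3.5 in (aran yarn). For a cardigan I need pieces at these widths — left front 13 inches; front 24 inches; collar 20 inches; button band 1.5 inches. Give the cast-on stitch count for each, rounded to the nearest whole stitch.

left front 59; front 110; collar 91; button band 7.

Rate = 16/3.5 = 4.571 sts per in.
left front: 13 × 4.571 = 59.43 → 59.
front: 24 × 4.571 = 109.71 → 110.
collar: 20 × 4.571 = 91.43 → 91.
button band: 1.5 × 4.571 = 6.86 → 7.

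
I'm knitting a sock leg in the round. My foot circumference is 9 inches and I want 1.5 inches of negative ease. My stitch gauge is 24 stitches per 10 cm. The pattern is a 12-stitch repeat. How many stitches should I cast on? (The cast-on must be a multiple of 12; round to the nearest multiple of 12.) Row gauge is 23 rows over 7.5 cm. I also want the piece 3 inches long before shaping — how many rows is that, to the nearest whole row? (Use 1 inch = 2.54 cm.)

Finished = 9 − 1.5 = 7.5 inches.
7.5 inches × 2.54 = 19.05 cm.
24/10 = 2.4 sts per cm; 19.05 × 2.4 = 45.72 sts.
Nearest multiple of 12 → 48.
3 inches = 7.62 cm; × 3.067 = 23.37 → 23 rows.

Cast on 48 stitches; work 23 rows.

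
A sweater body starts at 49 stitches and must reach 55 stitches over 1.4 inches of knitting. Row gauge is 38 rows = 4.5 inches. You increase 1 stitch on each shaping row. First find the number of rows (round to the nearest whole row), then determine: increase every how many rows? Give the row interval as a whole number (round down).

Increase every 2nd row.

Rows = 1.4 × 8.444 = 11.8 → 12 rows.
Stitches to add: 6 → 6 shaping rows (at 1 st each).
12 / 6 = 2.00 → every 2 rows.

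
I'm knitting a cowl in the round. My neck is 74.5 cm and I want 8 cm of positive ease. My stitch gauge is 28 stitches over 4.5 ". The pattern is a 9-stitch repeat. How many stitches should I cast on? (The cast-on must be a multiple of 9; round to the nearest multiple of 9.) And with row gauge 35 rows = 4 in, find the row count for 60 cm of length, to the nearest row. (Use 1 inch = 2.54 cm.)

Finished = 74.5 + 8 = 82.5 cm.
82.5 cm × 1/2.54 = 32.48 inches.
28/4.5 = 6.222 sts per in; 32.48 × 6.222 = 202.10 sts.
Nearest multiple of 9 → 198.
60 cm = 23.62 inches; × 8.75 = 206.69 → 207 rows.

Cast on 198 stitches; work 207 rows.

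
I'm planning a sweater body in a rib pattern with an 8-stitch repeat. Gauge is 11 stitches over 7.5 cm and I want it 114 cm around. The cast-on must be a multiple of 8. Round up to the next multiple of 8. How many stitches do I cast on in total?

CO 168 sts.

11 / 7.5 = 1.467 sts per cm.
114 × 1.467 = 167.20 sts.
Next multiple of 8: 168.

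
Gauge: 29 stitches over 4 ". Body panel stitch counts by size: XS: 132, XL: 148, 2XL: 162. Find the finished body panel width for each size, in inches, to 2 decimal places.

XS 18.21 inches; XL 20.41 inches; 2XL 22.34 inches.

29/4 = 7.25 sts per in.
XS: 132 / 7.25 = 18.207 → 18.21 in.
XL: 148 / 7.25 = 20.414 → 20.41 in.
2XL: 162 / 7.25 = 22.345 → 22.34 in.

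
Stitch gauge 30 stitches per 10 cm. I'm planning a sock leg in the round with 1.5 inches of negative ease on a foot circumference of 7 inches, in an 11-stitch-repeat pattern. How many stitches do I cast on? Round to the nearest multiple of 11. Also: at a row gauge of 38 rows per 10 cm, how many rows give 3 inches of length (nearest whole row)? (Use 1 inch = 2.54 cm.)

Cast on 44 stitches; work 29 rows.

Finished = 7 − 1.5 = 5.5 inches.
5.5 inches × 2.54 = 13.97 cm.
30/10 = 3 sts per cm; 13.97 × 3 = 41.91 sts.
Nearest multiple of 11 → 44.
3 inches = 7.62 cm; × 3.8 = 28.96 → 29 rows.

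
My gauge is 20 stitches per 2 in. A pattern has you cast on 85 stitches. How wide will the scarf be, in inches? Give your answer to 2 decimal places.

20 stitches / 2 inch = 10 stitches per inch.
85 / 10 = 8.500 inches.

8.50 inches.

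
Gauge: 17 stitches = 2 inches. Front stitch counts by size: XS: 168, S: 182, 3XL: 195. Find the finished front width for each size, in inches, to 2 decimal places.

17/2 = 8.5 sts per in.
XS: 168 / 8.5 = 19.765 → 19.76 in.
S: 182 / 8.5 = 21.412 → 21.41 in.
3XL: 195 / 8.5 = 22.941 → 22.94 in.

XS 19.76 inches; S 21.41 inches; 3XL 22.94 inches.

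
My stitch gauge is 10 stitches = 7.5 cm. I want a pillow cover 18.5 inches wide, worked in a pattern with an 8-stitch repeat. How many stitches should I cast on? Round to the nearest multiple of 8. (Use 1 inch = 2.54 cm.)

18.5 in = 18.5 × 2.54 = 46.99 cm.
10 / 7.5 = 1.333 sts/cm.
46.99 × 1.333 = 62.65 sts.
→ 64.

Cast on 64 stitches.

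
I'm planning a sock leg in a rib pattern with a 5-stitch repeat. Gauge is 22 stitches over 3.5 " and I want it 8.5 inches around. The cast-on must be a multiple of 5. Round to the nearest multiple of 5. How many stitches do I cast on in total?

55 stitches.

22 / 3.5 = 6.286 sts per inch.
8.5 × 6.286 = 53.43 sts.
Nearest multiple of 5: 55.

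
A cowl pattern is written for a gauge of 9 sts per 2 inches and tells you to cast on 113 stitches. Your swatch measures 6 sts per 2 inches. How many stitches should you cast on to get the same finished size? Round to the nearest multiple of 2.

76 stitches.

Scale factor = 6 / 9 = 0.667.
113 × 6 / 9 = 75.33 sts.
→ 76 sts.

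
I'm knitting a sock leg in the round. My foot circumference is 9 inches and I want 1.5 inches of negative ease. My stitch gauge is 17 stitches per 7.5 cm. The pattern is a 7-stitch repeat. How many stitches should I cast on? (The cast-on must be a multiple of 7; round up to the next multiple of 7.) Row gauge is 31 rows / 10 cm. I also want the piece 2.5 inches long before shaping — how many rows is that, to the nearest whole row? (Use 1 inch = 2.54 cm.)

Finished = 9 − 1.5 = 7.5 inches.
7.5 inches × 2.54 = 19.05 cm.
17/7.5 = 2.267 sts per cm; 19.05 × 2.267 = 43.18 sts.
Next multiple of 7 → 49.
2.5 inches = 6.35 cm; × 3.1 = 19.68 → 20 rows.

Cast on 49 stitches; work 20 rows.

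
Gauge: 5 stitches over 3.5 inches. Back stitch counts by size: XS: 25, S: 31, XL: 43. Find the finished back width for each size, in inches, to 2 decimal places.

XS 17.50 inches; S 21.70 inches; XL 30.10 inches.

5/3.5 = 1.429 sts per in.
XS: 25 / 1.429 = 17.500 → 17.50 in.
S: 31 / 1.429 = 21.700 → 21.70 in.
XL: 43 / 1.429 = 30.100 → 30.10 in.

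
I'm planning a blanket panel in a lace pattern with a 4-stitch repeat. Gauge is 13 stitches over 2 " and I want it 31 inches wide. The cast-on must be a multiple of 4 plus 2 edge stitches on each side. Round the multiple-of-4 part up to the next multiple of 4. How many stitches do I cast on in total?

13 / 2 = 6.5 sts per inch.
31 × 6.5 = 201.50 sts.
Less 4 edge sts → 197.50 for the repeat.
Next multiple of 4: 200.
Add back 4 edge sts → 204.

Cast on 204 stitches.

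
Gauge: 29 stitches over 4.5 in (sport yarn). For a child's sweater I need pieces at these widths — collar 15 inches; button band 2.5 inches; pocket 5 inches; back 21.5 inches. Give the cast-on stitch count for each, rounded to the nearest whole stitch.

Rate = 29/4.5 = 6.444 sts per in.
collar: 15 × 6.444 = 96.67 → 97.
button band: 2.5 × 6.444 = 16.11 → 16.
pocket: 5 × 6.444 = 32.22 → 32.
back: 21.5 × 6.444 = 138.56 → 139.

collar 97; button band 16; pocket 32; back 139.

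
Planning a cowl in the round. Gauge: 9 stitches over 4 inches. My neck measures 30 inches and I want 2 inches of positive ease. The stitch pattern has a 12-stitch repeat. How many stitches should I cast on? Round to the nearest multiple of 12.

Finished = 30 + 2 = 32 inches.
9 / 4 = 2.25 sts/in.
32 × 2.25 = 72.00 sts.
Nearest multiple of 12: 72.

Cast on 72 stitches.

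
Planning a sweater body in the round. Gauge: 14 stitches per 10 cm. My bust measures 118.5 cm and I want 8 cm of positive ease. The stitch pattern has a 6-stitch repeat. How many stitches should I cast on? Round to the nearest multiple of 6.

Finished = 118.5 + 8 = 126.5 cm.
14 / 10 = 1.4 sts/cm.
126.5 × 1.4 = 177.10 sts.
Nearest multiple of 6: 180.

180 stitches.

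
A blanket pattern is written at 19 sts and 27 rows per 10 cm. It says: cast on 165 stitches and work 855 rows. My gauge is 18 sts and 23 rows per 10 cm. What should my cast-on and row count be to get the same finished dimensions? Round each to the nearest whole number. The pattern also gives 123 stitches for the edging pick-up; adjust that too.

Stitches: 165 × 18/19 = 156.32 → 156.
Rows: 855 × 23/27 = 728.33 → 728.
edging pick-up: 123 × 18/19 = 116.53 → 117.

Cast on 156 stitches; work 728 rows; edging pick-up 117 stitches.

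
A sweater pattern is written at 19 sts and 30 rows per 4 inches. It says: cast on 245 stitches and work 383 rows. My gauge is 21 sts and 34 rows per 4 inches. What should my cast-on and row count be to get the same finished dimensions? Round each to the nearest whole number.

Stitches: 245 × 21/19 = 270.79 → 271.
Rows: 383 × 34/30 = 434.07 → 434.

Cast on 271 stitches; work 434 rows.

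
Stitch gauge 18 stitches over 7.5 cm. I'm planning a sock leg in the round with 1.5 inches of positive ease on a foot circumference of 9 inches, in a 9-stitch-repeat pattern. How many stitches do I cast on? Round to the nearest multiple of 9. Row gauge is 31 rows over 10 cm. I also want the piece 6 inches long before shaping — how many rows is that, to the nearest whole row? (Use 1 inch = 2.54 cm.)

Cast on 63 stitches; work 47 rows.

Finished = 9 + 1.5 = 10.5 inches.
10.5 inches × 2.54 = 26.67 cm.
18/7.5 = 2.4 sts per cm; 26.67 × 2.4 = 64.01 sts.
Nearest multiple of 9 → 63.
6 inches = 15.24 cm; × 3.1 = 47.24 → 47 rows.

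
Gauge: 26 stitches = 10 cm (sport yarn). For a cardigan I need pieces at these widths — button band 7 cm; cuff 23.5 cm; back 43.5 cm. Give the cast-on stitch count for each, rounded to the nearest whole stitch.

button band 18; cuff 61; back 113.

Rate = 26/10 = 2.6 sts per cm.
button band: 7 × 2.6 = 18.20 → 18.
cuff: 23.5 × 2.6 = 61.10 → 61.
back: 43.5 × 2.6 = 113.10 → 113.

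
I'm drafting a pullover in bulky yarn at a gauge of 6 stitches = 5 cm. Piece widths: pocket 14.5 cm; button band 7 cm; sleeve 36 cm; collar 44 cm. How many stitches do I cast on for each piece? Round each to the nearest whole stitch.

Rate = 6/5 = 1.2 sts per cm.
pocket: 14.5 × 1.2 = 17.40 → 17.
button band: 7 × 1.2 = 8.40 → 8.
sleeve: 36 × 1.2 = 43.20 → 43.
collar: 44 × 1.2 = 52.80 → 53.

pocket 17; button band 8; sleeve 43; collar 53.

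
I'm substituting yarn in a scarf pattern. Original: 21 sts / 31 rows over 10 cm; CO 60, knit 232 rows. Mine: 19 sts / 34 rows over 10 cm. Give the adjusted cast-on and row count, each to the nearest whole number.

Stitches: 60 × 19/21 = 54.29 → 54.
Rows: 232 × 34/31 = 254.45 → 254.

Cast on 54 stitches; work 254 rows.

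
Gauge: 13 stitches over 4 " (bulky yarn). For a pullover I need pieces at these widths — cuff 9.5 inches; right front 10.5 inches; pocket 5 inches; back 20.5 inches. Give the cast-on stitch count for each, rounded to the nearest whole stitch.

cuff 31; right front 34; pocket 16; back 67.

Rate = 13/4 = 3.25 sts per in.
cuff: 9.5 × 3.25 = 30.88 → 31.
right front: 10.5 × 3.25 = 34.12 → 34.
pocket: 5 × 3.25 = 16.25 → 16.
back: 20.5 × 3.25 = 66.62 → 67.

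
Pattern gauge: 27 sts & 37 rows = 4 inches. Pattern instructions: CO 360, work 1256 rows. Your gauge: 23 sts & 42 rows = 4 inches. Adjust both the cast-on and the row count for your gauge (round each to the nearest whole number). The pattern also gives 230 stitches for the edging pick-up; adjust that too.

Cast on 307 stitches; work 1426 rows; edging pick-up 196 stitches.

Stitches: 360 × 23/27 = 306.67 → 307.
Rows: 1256 × 42/37 = 1425.73 → 1426.
edging pick-up: 230 × 23/27 = 195.93 → 196.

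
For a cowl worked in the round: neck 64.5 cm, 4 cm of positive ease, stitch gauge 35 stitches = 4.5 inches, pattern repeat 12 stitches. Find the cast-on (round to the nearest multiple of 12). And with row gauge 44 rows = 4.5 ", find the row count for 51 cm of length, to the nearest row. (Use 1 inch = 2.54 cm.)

Cast on 204 stitches; work 196 rows.

Finished = 64.5 + 4 = 68.5 cm.
68.5 cm × 1/2.54 = 26.97 inches.
35/4.5 = 7.778 sts per in; 26.97 × 7.778 = 209.76 sts.
Nearest multiple of 12 → 204.
51 cm = 20.08 inches; × 9.778 = 196.33 → 196 rows.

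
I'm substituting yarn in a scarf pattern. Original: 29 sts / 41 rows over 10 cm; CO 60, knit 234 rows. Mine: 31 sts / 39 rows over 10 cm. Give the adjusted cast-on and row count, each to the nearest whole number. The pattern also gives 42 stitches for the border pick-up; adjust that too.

Stitches: 60 × 31/29 = 64.14 → 64.
Rows: 234 × 39/41 = 222.59 → 223.
border pick-up: 42 × 31/29 = 44.90 → 45.

Cast on 64 stitches; work 223 rows; border pick-up 45 stitches.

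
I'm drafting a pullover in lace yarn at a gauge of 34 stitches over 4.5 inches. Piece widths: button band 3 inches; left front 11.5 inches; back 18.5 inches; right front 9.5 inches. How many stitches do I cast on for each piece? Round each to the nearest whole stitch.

button band 23; left front 87; back 140; right front 72.

Rate = 34/4.5 = 7.556 sts per in.
button band: 3 × 7.556 = 22.67 → 23.
left front: 11.5 × 7.556 = 86.89 → 87.
back: 18.5 × 7.556 = 139.78 → 140.
right front: 9.5 × 7.556 = 71.78 → 72.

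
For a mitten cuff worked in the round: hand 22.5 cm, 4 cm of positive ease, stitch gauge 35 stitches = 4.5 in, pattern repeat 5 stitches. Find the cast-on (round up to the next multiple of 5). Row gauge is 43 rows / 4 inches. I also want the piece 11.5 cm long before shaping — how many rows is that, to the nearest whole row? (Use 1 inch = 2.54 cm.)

Finished = 22.5 + 4 = 26.5 cm.
26.5 cm × 1/2.54 = 10.43 inches.
35/4.5 = 7.778 sts per in; 10.43 × 7.778 = 81.15 sts.
Next multiple of 5 → 85.
11.5 cm = 4.53 inches; × 10.75 = 48.67 → 49 rows.

Cast on 85 stitches; work 49 rows.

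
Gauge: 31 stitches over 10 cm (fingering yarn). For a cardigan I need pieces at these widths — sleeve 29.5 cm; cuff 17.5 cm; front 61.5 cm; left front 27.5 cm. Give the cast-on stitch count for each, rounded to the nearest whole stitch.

Rate = 31/10 = 3.1 sts per cm.
sleeve: 29.5 × 3.1 = 91.45 → 91.
cuff: 17.5 × 3.1 = 54.25 → 54.
front: 61.5 × 3.1 = 190.65 → 191.
left front: 27.5 × 3.1 = 85.25 → 85.

sleeve 91; cuff 54; front 191; left front 85.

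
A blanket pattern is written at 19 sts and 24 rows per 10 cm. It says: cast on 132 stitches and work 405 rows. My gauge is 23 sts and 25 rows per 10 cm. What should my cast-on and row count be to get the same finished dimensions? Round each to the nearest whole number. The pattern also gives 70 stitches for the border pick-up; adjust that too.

Cast on 160 stitches; work 422 rows; border pick-up 85 stitches.

Stitches: 132 × 23/19 = 159.79 → 160.
Rows: 405 × 25/24 = 421.88 → 422.
border pick-up: 70 × 23/19 = 84.74 → 85.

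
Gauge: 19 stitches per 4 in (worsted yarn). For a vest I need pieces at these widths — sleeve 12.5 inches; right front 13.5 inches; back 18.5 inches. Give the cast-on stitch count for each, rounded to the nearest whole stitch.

Rate = 19/4 = 4.75 sts per in.
sleeve: 12.5 × 4.75 = 59.38 → 59.
right front: 13.5 × 4.75 = 64.12 → 64.
back: 18.5 × 4.75 = 87.88 → 88.

sleeve 59; right front 64; back 88.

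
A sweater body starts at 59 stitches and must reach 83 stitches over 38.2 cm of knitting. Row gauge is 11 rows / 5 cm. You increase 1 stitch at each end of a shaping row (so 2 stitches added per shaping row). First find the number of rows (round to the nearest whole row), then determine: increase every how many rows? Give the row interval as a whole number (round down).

Rows = 38.2 × 2.2 = 84.0 → 84 rows.
Stitches to add: 24 → 12 shaping rows (at 2 st each).
84 / 12 = 7.00 → every 7 rows.

Increase every 7th row.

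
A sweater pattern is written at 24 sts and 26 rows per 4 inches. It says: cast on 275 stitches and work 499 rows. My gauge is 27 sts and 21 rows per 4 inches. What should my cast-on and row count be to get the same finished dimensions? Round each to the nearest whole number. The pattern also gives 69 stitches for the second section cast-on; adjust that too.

Stitches: 275 × 27/24 = 309.38 → 309.
Rows: 499 × 21/26 = 403.04 → 403.
second section cast-on: 69 × 27/24 = 77.62 → 78.

Cast on 309 stitches; work 403 rows; second section cast-on 78 stitches.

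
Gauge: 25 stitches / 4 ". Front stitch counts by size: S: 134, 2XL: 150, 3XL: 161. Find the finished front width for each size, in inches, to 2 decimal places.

S 21.44 inches; 2XL 24.00 inches; 3XL 25.76 inches.

25/4 = 6.25 sts per in.
S: 134 / 6.25 = 21.440 → 21.44 in.
2XL: 150 / 6.25 = 24.000 → 24.00 in.
3XL: 161 / 6.25 = 25.760 → 25.76 in.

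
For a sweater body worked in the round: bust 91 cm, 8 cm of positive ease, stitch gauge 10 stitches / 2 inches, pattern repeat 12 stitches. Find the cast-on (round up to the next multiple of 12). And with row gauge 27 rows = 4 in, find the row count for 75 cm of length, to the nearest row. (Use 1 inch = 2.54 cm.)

Finished = 91 + 8 = 99 cm.
99 cm × 1/2.54 = 38.98 inches.
10/2 = 5 sts per in; 38.98 × 5 = 194.88 sts.
Next multiple of 12 → 204.
75 cm = 29.53 inches; × 6.75 = 199.31 → 199 rows.

Cast on 204 stitches; work 199 rows.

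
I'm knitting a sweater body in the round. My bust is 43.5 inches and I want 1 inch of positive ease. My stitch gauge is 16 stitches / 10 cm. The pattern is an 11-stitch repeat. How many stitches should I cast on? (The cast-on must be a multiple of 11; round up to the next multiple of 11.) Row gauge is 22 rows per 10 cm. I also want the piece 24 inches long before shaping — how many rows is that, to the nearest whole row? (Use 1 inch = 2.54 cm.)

Cast on 187 stitches; work 134 rows.

Finished = 43.5 + 1 = 44.5 inches.
44.5 inches × 2.54 = 113.03 cm.
16/10 = 1.6 sts per cm; 113.03 × 1.6 = 180.85 sts.
Next multiple of 11 → 187.
24 inches = 60.96 cm; × 2.2 = 134.11 → 134 rows.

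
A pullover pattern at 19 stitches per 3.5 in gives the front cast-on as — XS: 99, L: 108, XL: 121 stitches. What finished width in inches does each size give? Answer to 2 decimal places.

19/3.5 = 5.429 sts per in.
XS: 99 / 5.429 = 18.237 → 18.24 in.
L: 108 / 5.429 = 19.895 → 19.89 in.
XL: 121 / 5.429 = 22.289 → 22.29 in.

XS 18.24 inches; L 19.89 inches; XL 22.29 inches.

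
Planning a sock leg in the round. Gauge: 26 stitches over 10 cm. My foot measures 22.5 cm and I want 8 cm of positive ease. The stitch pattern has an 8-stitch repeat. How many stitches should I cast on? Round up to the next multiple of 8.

Cast on 80 stitches.

Finished = 22.5 + 8 = 30.5 cm.
26 / 10 = 2.6 sts/cm.
30.5 × 2.6 = 79.30 sts.
Next multiple of 8: 80.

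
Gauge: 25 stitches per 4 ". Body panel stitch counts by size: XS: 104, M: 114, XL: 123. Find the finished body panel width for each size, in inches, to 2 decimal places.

XS 16.64 inches; M 18.24 inches; XL 19.68 inches.

25/4 = 6.25 sts per in.
XS: 104 / 6.25 = 16.640 → 16.64 in.
M: 114 / 6.25 = 18.240 → 18.24 in.
XL: 123 / 6.25 = 19.680 → 19.68 in.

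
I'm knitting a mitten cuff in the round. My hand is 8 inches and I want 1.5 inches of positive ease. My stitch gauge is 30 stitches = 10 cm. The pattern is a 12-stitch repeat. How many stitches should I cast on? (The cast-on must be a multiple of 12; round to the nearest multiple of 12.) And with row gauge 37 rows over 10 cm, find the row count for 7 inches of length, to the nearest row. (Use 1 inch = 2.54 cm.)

Cast on 72 stitches; work 66 rows.

Finished = 8 + 1.5 = 9.5 inches.
9.5 inches × 2.54 = 24.13 cm.
30/10 = 3 sts per cm; 24.13 × 3 = 72.39 sts.
Nearest multiple of 12 → 72.
7 inches = 17.78 cm; × 3.7 = 65.79 → 66 rows.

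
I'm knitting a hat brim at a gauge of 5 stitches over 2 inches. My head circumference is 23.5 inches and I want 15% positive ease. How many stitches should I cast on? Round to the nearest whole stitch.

68 stitches.

Finished = 23.5 × 1.15 = 27.02 in.
5 / 2 = 2.5 sts per inch.
27.02 × 2.5 = 67.56 sts.
→ 68 sts.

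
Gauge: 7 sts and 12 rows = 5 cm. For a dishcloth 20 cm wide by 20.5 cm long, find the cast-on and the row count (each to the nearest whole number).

Cast on 28 stitches and work 49 rows.

Stitch gauge = 7/5 = 1.4 sts/cm; 20 × 1.4 = 28.00 → 28 sts.
Row gauge = 12/5 = 2.4 rows/cm; 20.5 × 2.4 = 49.20 → 49 rows.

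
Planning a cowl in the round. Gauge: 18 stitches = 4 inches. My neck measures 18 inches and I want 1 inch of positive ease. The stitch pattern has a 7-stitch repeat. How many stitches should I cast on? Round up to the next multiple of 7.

91 stitches.

Finished = 18 + 1 = 19 inches.
18 / 4 = 4.5 sts/in.
19 × 4.5 = 85.50 sts.
Next multiple of 7: 91.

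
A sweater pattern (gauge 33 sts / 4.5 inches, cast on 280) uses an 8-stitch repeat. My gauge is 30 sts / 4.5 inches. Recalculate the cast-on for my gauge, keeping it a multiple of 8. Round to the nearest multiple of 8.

CO 256 sts.

280 × 30 / 33 = 254.55.
Nearest multiple of 8: 256.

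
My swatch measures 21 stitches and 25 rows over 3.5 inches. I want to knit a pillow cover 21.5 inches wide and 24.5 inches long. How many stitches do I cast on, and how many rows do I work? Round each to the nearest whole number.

Cast on 129 stitches and work 175 rows.

Stitch gauge = 21/3.5 = 6 sts/in; 21.5 × 6 = 129.00 → 129 sts.
Row gauge = 25/3.5 = 7.143 rows/in; 24.5 × 7.143 = 175.00 → 175 rows.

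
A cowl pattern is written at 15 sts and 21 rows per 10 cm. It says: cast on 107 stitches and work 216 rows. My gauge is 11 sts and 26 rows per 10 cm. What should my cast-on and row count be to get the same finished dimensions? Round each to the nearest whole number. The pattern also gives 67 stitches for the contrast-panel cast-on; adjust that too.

Stitches: 107 × 11/15 = 78.47 → 78.
Rows: 216 × 26/21 = 267.43 → 267.
contrast-panel cast-on: 67 × 11/15 = 49.13 → 49.

Cast on 78 stitches; work 267 rows; contrast-panel cast-on 49 stitches.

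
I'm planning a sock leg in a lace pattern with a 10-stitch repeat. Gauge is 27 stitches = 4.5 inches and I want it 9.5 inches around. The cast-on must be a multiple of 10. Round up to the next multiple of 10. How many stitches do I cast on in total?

27 / 4.5 = 6 sts per inch.
9.5 × 6 = 57.00 sts.
Next multiple of 10: 60.

CO 60 sts.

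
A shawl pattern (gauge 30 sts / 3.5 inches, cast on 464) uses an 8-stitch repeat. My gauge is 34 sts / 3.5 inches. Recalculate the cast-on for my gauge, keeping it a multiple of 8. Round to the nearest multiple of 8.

CO 528 sts.

464 × 34 / 30 = 525.87.
Nearest multiple of 8: 528.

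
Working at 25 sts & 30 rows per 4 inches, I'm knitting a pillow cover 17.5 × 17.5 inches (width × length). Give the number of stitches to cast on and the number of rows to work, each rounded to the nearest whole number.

Cast on 109 stitches and work 131 rows.

Stitch gauge = 25/4 = 6.25 sts/in; 17.5 × 6.25 = 109.38 → 109 sts.
Row gauge = 30/4 = 7.5 rows/in; 17.5 × 7.5 = 131.25 → 131 rows.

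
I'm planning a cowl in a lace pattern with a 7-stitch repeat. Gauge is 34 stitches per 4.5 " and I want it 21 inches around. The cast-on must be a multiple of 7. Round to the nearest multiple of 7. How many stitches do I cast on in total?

34 / 4.5 = 7.556 sts per inch.
21 × 7.556 = 158.67 sts.
Nearest multiple of 7: 161.

CO 161 sts.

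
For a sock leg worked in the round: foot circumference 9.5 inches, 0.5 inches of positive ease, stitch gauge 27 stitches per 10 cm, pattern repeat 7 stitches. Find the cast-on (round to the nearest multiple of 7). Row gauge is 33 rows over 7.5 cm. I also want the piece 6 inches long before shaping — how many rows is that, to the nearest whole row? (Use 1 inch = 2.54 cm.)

Cast on 70 stitches; work 67 rows.

Finished = 9.5 + 0.5 = 10 inches.
10 inches × 2.54 = 25.40 cm.
27/10 = 2.7 sts per cm; 25.40 × 2.7 = 68.58 sts.
Nearest multiple of 7 → 70.
6 inches = 15.24 cm; × 4.4 = 67.06 → 67 rows.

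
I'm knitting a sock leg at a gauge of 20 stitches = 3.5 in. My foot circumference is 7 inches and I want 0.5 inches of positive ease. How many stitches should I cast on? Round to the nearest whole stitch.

Finished = 7 + 0.5 = 7.5 in.
20 / 3.5 = 5.714 sts per inch.
7.50 × 5.714 = 42.86 sts.
→ 43 sts.

43 stitches.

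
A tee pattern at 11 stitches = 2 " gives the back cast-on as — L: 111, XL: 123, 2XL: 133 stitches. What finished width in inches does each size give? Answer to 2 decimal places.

L 20.18 inches; XL 22.36 inches; 2XL 24.18 inches.

11/2 = 5.5 sts per in.
L: 111 / 5.5 = 20.182 → 20.18 in.
XL: 123 / 5.5 = 22.364 → 22.36 in.
2XL: 133 / 5.5 = 24.182 → 24.18 in.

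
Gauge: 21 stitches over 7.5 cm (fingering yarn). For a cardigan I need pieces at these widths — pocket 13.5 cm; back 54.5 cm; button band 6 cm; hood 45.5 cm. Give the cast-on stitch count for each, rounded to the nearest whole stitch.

Rate = 21/7.5 = 2.8 sts per cm.
pocket: 13.5 × 2.8 = 37.80 → 38.
back: 54.5 × 2.8 = 152.60 → 153.
button band: 6 × 2.8 = 16.80 → 17.
hood: 45.5 × 2.8 = 127.40 → 127.

pocket 38; back 153; button band 17; hood 127.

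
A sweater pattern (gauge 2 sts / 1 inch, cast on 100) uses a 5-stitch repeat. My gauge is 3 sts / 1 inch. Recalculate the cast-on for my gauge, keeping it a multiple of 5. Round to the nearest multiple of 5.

150 stitches.

100 × 3 / 2 = 150.00.
Nearest multiple of 5: 150.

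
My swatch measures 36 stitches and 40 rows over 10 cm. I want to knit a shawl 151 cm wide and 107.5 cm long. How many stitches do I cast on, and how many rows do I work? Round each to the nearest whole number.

Stitch gauge = 36/10 = 3.6 sts/cm; 151 × 3.6 = 543.60 → 544 sts.
Row gauge = 40/10 = 4 rows/cm; 107.5 × 4 = 430.00 → 430 rows.

Cast on 544 stitches and work 430 rows.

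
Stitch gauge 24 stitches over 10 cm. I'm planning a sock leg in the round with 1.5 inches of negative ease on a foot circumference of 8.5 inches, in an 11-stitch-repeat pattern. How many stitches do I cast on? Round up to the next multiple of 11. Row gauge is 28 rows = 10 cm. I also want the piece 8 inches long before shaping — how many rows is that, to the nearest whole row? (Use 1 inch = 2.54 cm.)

Cast on 44 stitches; work 57 rows.

Finished = 8.5 − 1.5 = 7 inches.
7 inches × 2.54 = 17.78 cm.
24/10 = 2.4 sts per cm; 17.78 × 2.4 = 42.67 sts.
Next multiple of 11 → 44.
8 inches = 20.32 cm; × 2.8 = 56.90 → 57 rows.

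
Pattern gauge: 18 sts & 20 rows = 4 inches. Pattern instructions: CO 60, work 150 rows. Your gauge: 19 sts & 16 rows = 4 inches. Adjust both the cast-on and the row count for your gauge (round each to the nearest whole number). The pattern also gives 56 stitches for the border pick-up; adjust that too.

Cast on 63 stitches; work 120 rows; border pick-up 59 stitches.

Stitches: 60 × 19/18 = 63.33 → 63.
Rows: 150 × 16/20 = 120.00 → 120.
border pick-up: 56 × 19/18 = 59.11 → 59.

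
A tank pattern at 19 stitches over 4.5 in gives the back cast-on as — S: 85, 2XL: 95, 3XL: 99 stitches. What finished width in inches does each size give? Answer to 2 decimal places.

19/4.5 = 4.222 sts per in.
S: 85 / 4.222 = 20.132 → 20.13 in.
2XL: 95 / 4.222 = 22.500 → 22.50 in.
3XL: 99 / 4.222 = 23.447 → 23.45 in.

S 20.13 inches; 2XL 22.50 inches; 3XL 23.45 inches.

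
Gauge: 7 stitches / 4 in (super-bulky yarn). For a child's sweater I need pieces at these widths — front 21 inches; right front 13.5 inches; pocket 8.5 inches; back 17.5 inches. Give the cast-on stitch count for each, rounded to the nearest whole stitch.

front 37; right front 24; pocket 15; back 31.

Rate = 7/4 = 1.75 sts per in.
front: 21 × 1.75 = 36.75 → 37.
right front: 13.5 × 1.75 = 23.62 → 24.
pocket: 8.5 × 1.75 = 14.88 → 15.
back: 17.5 × 1.75 = 30.62 → 31.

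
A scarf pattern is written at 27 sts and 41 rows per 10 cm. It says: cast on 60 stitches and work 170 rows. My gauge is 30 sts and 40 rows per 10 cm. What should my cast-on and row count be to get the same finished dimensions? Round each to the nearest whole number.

Cast on 67 stitches; work 166 rows.

Stitches: 60 × 30/27 = 66.67 → 67.
Rows: 170 × 40/41 = 165.85 → 166.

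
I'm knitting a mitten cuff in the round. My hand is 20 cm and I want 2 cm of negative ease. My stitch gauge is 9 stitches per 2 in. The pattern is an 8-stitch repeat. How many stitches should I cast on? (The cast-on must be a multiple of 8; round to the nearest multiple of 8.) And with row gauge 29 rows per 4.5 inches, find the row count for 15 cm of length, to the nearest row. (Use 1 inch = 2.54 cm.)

Cast on 32 stitches; work 38 rows.

Finished = 20 − 2 = 18 cm.
18 cm × 1/2.54 = 7.09 inches.
9/2 = 4.5 sts per in; 7.09 × 4.5 = 31.89 sts.
Nearest multiple of 8 → 32.
15 cm = 5.91 inches; × 6.444 = 38.06 → 38 rows.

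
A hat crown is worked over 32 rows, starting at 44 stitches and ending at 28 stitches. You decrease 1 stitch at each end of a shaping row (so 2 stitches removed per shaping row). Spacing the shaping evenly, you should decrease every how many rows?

Decrease every 4th row.

Stitches to remove: |28 − 44| = 16.
Shaping rows needed: 16 / 2 = 8.
32 rows / 8 = every 4 rows.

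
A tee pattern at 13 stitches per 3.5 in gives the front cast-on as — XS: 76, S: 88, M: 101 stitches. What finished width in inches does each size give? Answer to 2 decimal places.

XS 20.46 inches; S 23.69 inches; M 27.19 inches.

13/3.5 = 3.714 sts per in.
XS: 76 / 3.714 = 20.462 → 20.46 in.
S: 88 / 3.714 = 23.692 → 23.69 in.
M: 101 / 3.714 = 27.192 → 27.19 in.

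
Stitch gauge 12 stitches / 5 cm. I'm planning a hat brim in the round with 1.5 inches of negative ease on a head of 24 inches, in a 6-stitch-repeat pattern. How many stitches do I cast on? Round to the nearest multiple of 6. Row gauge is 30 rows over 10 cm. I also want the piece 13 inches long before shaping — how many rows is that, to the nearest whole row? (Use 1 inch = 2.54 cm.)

Finished = 24 − 1.5 = 22.5 inches.
22.5 inches × 2.54 = 57.15 cm.
12/5 = 2.4 sts per cm; 57.15 × 2.4 = 137.16 sts.
Nearest multiple of 6 → 138.
13 inches = 33.02 cm; × 3 = 99.06 → 99 rows.

Cast on 138 stitches; work 99 rows.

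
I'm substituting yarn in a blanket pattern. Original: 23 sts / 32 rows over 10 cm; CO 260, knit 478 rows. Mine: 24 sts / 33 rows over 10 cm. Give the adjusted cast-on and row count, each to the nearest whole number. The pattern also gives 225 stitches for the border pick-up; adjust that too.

Stitches: 260 × 24/23 = 271.30 → 271.
Rows: 478 × 33/32 = 492.94 → 493.
border pick-up: 225 × 24/23 = 234.78 → 235.

Cast on 271 stitches; work 493 rows; border pick-up 235 stitches.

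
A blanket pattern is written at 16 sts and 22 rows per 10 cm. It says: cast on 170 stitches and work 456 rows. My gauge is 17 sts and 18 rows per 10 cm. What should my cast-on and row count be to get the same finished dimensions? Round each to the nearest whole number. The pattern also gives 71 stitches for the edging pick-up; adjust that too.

Stitches: 170 × 17/16 = 180.62 → 181.
Rows: 456 × 18/22 = 373.09 → 373.
edging pick-up: 71 × 17/16 = 75.44 → 75.

Cast on 181 stitches; work 373 rows; edging pick-up 75 stitches.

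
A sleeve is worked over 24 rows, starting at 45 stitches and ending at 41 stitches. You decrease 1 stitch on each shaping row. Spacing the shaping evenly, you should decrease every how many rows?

Decrease every 6th row.

Stitches to remove: |41 − 45| = 4.
Shaping rows needed: 4 / 1 = 4.
24 rows / 4 = every 6 rows.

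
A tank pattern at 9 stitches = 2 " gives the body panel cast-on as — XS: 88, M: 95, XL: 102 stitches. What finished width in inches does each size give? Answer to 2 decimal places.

XS 19.56 inches; M 21.11 inches; XL 22.67 inches.

9/2 = 4.5 sts per in.
XS: 88 / 4.5 = 19.556 → 19.56 in.
M: 95 / 4.5 = 21.111 → 21.11 in.
XL: 102 / 4.5 = 22.667 → 22.67 in.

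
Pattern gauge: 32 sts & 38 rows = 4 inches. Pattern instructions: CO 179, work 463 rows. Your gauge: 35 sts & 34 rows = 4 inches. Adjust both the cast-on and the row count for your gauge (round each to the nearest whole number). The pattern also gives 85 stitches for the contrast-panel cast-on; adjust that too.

Cast on 196 stitches; work 414 rows; contrast-panel cast-on 93 stitches.

Stitches: 179 × 35/32 = 195.78 → 196.
Rows: 463 × 34/38 = 414.26 → 414.
contrast-panel cast-on: 85 × 35/32 = 92.97 → 93.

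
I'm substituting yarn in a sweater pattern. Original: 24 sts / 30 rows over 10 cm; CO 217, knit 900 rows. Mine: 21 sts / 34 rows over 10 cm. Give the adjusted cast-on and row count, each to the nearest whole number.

Cast on 190 stitches; work 1020 rows.

Stitches: 217 × 21/24 = 189.88 → 190.
Rows: 900 × 34/30 = 1020.00 → 1020.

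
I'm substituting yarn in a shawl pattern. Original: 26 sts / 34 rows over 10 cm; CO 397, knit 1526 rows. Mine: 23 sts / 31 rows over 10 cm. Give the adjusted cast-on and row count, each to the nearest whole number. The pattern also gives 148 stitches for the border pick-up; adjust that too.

Stitches: 397 × 23/26 = 351.19 → 351.
Rows: 1526 × 31/34 = 1391.35 → 1391.
border pick-up: 148 × 23/26 = 130.92 → 131.

Cast on 351 stitches; work 1391 rows; border pick-up 131 stitches.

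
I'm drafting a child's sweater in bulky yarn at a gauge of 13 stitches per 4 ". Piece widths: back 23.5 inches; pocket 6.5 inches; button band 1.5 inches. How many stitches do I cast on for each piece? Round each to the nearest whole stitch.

Rate = 13/4 = 3.25 sts per in.
back: 23.5 × 3.25 = 76.38 → 76.
pocket: 6.5 × 3.25 = 21.12 → 21.
button band: 1.5 × 3.25 = 4.88 → 5.

back 76; pocket 21; button band 5.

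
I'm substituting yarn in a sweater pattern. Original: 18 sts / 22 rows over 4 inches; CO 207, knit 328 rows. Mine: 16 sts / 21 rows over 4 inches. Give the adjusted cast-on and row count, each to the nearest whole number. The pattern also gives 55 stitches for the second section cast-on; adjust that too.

Cast on 184 stitches; work 313 rows; second section cast-on 49 stitches.

Stitches: 207 × 16/18 = 184.00 → 184.
Rows: 328 × 21/22 = 313.09 → 313.
second section cast-on: 55 × 16/18 = 48.89 → 49.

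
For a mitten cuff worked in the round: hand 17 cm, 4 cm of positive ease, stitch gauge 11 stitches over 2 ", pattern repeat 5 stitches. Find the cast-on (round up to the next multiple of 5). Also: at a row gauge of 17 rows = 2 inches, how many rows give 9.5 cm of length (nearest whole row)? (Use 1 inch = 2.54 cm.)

Cast on 50 stitches; work 32 rows.

Finished = 17 + 4 = 21 cm.
21 cm × 1/2.54 = 8.27 inches.
11/2 = 5.5 sts per in; 8.27 × 5.5 = 45.47 sts.
Next multiple of 5 → 50.
9.5 cm = 3.74 inches; × 8.5 = 31.79 → 32 rows.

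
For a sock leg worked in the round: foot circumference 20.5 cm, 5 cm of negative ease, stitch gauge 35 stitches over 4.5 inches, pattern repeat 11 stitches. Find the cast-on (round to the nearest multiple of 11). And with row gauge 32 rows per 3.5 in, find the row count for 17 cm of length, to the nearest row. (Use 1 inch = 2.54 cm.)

Cast on 44 stitches; work 61 rows.

Finished = 20.5 − 5 = 15.5 cm.
15.5 cm × 1/2.54 = 6.10 inches.
35/4.5 = 7.778 sts per in; 6.10 × 7.778 = 47.46 sts.
Nearest multiple of 11 → 44.
17 cm = 6.69 inches; × 9.143 = 61.19 → 61 rows.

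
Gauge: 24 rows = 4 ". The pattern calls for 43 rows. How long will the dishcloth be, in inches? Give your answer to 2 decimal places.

7.17 inches.

24 rows / 4 inch = 6 rows per inch.
43 / 6 = 7.167 inches.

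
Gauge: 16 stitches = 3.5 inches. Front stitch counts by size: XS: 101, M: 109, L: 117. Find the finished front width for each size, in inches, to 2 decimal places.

XS 22.09 inches; M 23.84 inches; L 25.59 inches.

16/3.5 = 4.571 sts per in.
XS: 101 / 4.571 = 22.094 → 22.09 in.
M: 109 / 4.571 = 23.844 → 23.84 in.
L: 117 / 4.571 = 25.594 → 25.59 in.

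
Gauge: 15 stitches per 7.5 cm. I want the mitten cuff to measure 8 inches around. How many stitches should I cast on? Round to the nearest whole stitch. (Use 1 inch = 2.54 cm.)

8 in = 20.32 cm.
15 stitches / 7.5 cm = 2 stitches per cm.
20.32 × 2 = 40.64 stitches.
Round to nearest → 41.

CO 41 sts.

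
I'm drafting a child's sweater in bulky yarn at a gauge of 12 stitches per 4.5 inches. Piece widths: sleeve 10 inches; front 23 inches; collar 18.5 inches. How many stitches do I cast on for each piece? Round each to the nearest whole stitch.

Rate = 12/4.5 = 2.667 sts per in.
sleeve: 10 × 2.667 = 26.67 → 27.
front: 23 × 2.667 = 61.33 → 61.
collar: 18.5 × 2.667 = 49.33 → 49.

sleeve 27; front 61; collar 49.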